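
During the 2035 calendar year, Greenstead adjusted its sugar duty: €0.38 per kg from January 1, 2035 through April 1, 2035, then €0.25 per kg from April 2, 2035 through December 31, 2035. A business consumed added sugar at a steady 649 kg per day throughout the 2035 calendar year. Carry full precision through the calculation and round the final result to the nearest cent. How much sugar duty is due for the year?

January 1 – April 1, 2035: 91 days × 649 kg/day = 59,059 kg at €0.38/kg → €22,442.42
April 2 – December 31, 2035: 274 days × 649 kg/day = 177,826 kg at €0.25/kg → €44,456.50

€66,898.92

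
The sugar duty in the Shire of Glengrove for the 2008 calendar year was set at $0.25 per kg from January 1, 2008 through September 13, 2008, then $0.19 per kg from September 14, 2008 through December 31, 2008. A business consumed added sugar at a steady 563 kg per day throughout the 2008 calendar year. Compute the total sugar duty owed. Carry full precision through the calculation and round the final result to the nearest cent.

January 1 – September 13, 2008: 257 days × 563 kg/day = 144,691 kg at $0.25/kg → $36172.75
September 14 – December 31, 2008: 109 days × 563 kg/day = 61,367 kg at $0.19/kg → $11659.73

$47832.48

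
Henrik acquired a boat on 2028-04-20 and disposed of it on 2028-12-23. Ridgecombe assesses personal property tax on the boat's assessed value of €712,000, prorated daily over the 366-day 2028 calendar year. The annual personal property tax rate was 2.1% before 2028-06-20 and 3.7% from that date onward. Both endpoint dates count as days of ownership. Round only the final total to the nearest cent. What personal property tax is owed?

€15,951.91

2028-04-20 to 2028-06-19: 61 days at 2.1% → €712,000 × 2.1% × 61/366 = €2,492.0000
2028-06-20 to 2028-12-23: 187 days at 3.7% → €712,000 × 3.7% × 187/366 = €13,459.9126
Total = €15,951.9126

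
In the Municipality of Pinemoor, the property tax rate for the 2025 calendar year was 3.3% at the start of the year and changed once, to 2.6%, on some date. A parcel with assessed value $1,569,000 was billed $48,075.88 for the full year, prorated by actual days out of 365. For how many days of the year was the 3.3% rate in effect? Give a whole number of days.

Let d = days at the first rate; then 365 − d days at the second rate.
$1,569,000 × [3.3%·d + 2.6%·(365−d)] / 365 = $48,075.88
Solving gives d = 242, so the new rate took effect on 31 Aug 2025.

242 days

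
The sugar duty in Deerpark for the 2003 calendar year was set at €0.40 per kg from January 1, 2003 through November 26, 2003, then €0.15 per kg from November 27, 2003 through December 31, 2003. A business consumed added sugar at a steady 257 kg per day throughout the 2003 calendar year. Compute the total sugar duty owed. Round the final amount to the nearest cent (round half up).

€35,273.25

January 1 – November 26, 2003: 330 days × 257 kg/day = 84,810 kg at €0.40/kg → €33,924.00
November 27 – December 31, 2003: 35 days × 257 kg/day = 8,995 kg at €0.15/kg → €1,349.25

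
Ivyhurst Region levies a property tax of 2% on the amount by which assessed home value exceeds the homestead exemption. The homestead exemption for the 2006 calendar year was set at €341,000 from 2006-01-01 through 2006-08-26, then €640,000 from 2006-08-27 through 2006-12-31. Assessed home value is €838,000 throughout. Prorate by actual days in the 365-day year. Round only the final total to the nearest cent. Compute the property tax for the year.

2006-01-01 to 2006-08-26: 238 days, exemption €341,000 → (€838,000 − €341,000) × 2% × 238/365 = €6,481.4247
2006-08-27 to 2006-12-31: 127 days, exemption €640,000 → (€838,000 − €640,000) × 2% × 127/365 = €1,377.8630
Total = €7,859.2877

€7,859.29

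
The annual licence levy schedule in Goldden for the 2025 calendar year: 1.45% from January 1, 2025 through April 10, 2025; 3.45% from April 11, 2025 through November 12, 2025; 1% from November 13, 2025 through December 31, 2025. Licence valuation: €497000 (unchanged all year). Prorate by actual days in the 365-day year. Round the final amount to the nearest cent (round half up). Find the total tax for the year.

€12788.56

January 1 – April 10, 2025: 100 days at 1.45% → €497000 × 1.45% × 100/365 = €1974.3836
April 11 – November 12, 2025: 216 days at 3.45% → €497000 × 3.45% × 216/365 = €10146.9699
November 13 – December 31, 2025: 49 days at 1% → €497000 × 1% × 49/365 = €667.2055
Total = €12788.5589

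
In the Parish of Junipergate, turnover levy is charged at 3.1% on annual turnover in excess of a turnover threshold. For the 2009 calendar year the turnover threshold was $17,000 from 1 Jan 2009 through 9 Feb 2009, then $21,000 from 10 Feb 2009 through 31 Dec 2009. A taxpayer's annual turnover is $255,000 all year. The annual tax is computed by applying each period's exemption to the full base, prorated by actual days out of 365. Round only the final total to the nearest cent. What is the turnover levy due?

$7,267.59

1 Jan – 9 Feb 2009: 40 days, exemption $17,000 → ($255,000 − $17,000) × 3.1% × 40/365 = $808.5479
10 Feb – 31 Dec 2009: 325 days, exemption $21,000 → ($255,000 − $21,000) × 3.1% × 325/365 = $6,459.0411
Total = $7,267.5890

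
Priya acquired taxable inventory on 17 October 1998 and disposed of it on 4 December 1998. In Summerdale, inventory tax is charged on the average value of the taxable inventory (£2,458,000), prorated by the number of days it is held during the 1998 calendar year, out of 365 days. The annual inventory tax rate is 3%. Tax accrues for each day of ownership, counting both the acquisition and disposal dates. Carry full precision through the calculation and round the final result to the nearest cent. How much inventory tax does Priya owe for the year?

£9,899.34

Days held (17 October – 4 December 1998): 49 out of 365
Tax = £2,458,000 × 3% × 49/365 = £9,899.3425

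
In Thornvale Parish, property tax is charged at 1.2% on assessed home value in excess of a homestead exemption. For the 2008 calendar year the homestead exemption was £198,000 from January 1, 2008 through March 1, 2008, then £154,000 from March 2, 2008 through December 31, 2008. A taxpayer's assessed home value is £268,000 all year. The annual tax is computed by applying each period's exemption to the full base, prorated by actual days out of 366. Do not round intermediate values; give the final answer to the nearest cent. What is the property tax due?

£1,280.00

January 1 – March 1, 2008: 61 days, exemption £198,000 → (£268,000 − £198,000) × 1.2% × 61/366 = £140.0000
March 2 – December 31, 2008: 305 days, exemption £154,000 → (£268,000 − £154,000) × 1.2% × 305/366 = £1,140.0000
Total = £1,280.0000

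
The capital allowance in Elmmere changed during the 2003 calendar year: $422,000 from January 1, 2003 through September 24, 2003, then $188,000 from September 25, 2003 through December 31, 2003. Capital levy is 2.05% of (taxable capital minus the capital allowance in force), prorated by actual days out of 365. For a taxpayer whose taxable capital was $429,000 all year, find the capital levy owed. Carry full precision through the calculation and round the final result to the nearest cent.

$1,431.46

January 1 – September 24, 2003: 267 days, exemption $422,000 → ($429,000 − $422,000) × 2.05% × 267/365 = $104.9712
September 25 – December 31, 2003: 98 days, exemption $188,000 → ($429,000 − $188,000) × 2.05% × 98/365 = $1,326.4904
Total = $1,431.4616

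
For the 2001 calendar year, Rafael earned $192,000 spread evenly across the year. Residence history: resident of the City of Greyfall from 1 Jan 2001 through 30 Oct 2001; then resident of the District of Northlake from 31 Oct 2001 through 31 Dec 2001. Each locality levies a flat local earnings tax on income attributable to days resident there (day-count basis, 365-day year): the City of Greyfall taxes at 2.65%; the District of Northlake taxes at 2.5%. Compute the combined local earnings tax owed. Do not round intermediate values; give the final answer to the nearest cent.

The City of Greyfall, 1 Jan – 30 Oct 2001: 303 days → $192,000 × 2.65% × 303/365 = $4,223.7370
The District of Northlake, 31 Oct – 31 Dec 2001: 62 days → $192,000 × 2.5% × 62/365 = $815.3425
Total = $5,039.0795

$5,039.08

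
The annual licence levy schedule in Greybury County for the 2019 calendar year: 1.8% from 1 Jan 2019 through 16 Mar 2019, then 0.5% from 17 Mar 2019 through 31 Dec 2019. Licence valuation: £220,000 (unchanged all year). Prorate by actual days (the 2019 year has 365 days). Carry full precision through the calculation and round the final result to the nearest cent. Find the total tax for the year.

£1,687.67

1 Jan – 16 Mar 2019: 75 days at 1.8% → £220,000 × 1.8% × 75/365 = £813.6986
17 Mar – 31 Dec 2019: 290 days at 0.5% → £220,000 × 0.5% × 290/365 = £873.9726
Total = £1,687.6712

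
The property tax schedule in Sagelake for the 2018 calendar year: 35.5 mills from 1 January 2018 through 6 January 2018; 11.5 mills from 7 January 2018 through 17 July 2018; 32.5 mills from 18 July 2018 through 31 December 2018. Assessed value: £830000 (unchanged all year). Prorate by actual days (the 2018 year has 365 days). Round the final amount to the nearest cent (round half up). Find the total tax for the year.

£17847.27

1 January – 6 January 2018: 6 days at 35.5 mills → £830000 × 3.55% × 6/365 = £484.3562
7 January – 17 July 2018: 192 days at 11.5 mills → £830000 × 1.15% × 192/365 = £5020.9315
18 July – 31 December 2018: 167 days at 32.5 mills → £830000 × 3.25% × 167/365 = £12341.9863
Total = £17847.2740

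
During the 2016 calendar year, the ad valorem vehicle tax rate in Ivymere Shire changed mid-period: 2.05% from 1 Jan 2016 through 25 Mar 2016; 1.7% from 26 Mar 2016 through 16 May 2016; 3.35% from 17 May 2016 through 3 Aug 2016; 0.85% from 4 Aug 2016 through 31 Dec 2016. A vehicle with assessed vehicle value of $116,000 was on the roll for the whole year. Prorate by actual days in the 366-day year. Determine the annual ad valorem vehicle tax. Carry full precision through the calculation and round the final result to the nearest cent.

1 Jan – 25 Mar 2016: 85 days at 2.05% → $116,000 × 2.05% × 85/366 = $552.2678
26 Mar – 16 May 2016: 52 days at 1.7% → $116,000 × 1.7% × 52/366 = $280.1749
17 May – 3 Aug 2016: 79 days at 3.35% → $116,000 × 3.35% × 79/366 = $838.7814
4 Aug – 31 Dec 2016: 150 days at 0.85% → $116,000 × 0.85% × 150/366 = $404.0984
Total = $2,075.3224

$2,075.32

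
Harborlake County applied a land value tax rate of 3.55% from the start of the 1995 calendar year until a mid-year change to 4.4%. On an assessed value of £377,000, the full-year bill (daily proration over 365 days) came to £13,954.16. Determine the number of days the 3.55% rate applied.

Let d = days at the first rate; then 365 − d days at the second rate.
£377,000 × [3.55%·d + 4.4%·(365−d)] / 365 = £13,954.16
Solving gives d = 300, so the new rate took effect on October 28, 1995.

300 days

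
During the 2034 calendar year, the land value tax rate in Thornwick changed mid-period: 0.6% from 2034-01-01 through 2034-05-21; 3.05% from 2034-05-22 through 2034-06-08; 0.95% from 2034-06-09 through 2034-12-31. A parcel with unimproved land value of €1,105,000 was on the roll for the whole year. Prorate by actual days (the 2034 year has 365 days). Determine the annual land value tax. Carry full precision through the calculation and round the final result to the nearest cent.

€10,147.84

2034-01-01 to 2034-05-21: 141 days at 0.6% → €1,105,000 × 0.6% × 141/365 = €2,561.1781
2034-05-22 to 2034-06-08: 18 days at 3.05% → €1,105,000 × 3.05% × 18/365 = €1,662.0411
2034-06-09 to 2034-12-31: 206 days at 0.95% → €1,105,000 × 0.95% × 206/365 = €5,924.6164
Total = €10,147.8356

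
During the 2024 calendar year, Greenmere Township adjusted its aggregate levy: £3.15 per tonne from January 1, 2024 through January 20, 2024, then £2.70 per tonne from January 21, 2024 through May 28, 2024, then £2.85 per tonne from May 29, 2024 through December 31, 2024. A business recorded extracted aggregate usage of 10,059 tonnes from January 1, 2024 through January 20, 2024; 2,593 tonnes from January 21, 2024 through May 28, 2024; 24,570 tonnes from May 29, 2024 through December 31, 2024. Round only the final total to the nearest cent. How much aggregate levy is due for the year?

January 1 – January 20, 2024: 10,059 tonnes at £3.15/tonne → £31,685.85
January 21 – May 28, 2024: 2,593 tonnes at £2.70/tonne → £7,001.10
May 29 – December 31, 2024: 24,570 tonnes at £2.85/tonne → £70,024.50

£108,711.45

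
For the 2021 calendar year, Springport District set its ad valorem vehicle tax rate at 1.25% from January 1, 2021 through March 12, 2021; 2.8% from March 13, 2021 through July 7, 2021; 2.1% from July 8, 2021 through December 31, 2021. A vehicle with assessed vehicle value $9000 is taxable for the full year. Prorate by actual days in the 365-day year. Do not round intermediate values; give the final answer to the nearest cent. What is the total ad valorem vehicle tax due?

$194.31

January 1 – March 12, 2021: 71 days at 1.25% → $9000 × 1.25% × 71/365 = $21.8836
March 13 – July 7, 2021: 117 days at 2.8% → $9000 × 2.8% × 117/365 = $80.7781
July 8 – December 31, 2021: 177 days at 2.1% → $9000 × 2.1% × 177/365 = $91.6521
Total = $194.3137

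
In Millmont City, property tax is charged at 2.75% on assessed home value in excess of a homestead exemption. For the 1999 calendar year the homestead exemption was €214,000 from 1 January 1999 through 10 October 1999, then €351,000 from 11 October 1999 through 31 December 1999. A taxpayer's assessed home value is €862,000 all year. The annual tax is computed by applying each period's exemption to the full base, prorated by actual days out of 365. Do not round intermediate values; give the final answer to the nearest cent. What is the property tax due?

1 January – 10 October 1999: 283 days, exemption €214,000 → (€862,000 − €214,000) × 2.75% × 283/365 = €13,816.6027
11 October – 31 December 1999: 82 days, exemption €351,000 → (€862,000 − €351,000) × 2.75% × 82/365 = €3,157.0000
Total = €16,973.6027

€16,973.60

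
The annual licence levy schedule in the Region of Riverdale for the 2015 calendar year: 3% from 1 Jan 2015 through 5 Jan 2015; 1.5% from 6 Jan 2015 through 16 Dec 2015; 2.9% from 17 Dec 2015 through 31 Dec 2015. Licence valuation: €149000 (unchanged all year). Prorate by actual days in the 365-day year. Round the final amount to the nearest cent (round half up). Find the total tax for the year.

1 Jan – 5 Jan 2015: 5 days at 3% → €149000 × 3% × 5/365 = €61.2329
6 Jan – 16 Dec 2015: 345 days at 1.5% → €149000 × 1.5% × 345/365 = €2112.5342
17 Dec – 31 Dec 2015: 15 days at 2.9% → €149000 × 2.9% × 15/365 = €177.5753
Total = €2351.3425

€2351.34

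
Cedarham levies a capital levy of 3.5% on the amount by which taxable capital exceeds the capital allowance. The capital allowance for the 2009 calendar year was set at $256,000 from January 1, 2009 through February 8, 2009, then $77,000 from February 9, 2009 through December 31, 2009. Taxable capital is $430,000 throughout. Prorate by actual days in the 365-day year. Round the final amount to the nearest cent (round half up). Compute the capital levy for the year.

$11,685.59

January 1 – February 8, 2009: 39 days, exemption $256,000 → ($430,000 − $256,000) × 3.5% × 39/365 = $650.7123
February 9 – December 31, 2009: 326 days, exemption $77,000 → ($430,000 − $77,000) × 3.5% × 326/365 = $11,034.8767
Total = $11,685.5890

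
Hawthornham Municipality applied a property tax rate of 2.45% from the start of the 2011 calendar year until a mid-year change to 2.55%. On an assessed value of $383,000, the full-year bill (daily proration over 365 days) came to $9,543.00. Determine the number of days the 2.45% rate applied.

213 days

Let d = days at the first rate; then 365 − d days at the second rate.
$383,000 × [2.45%·d + 2.55%·(365−d)] / 365 = $9,543.00
Solving gives d = 213, so the new rate took effect on August 2, 2011.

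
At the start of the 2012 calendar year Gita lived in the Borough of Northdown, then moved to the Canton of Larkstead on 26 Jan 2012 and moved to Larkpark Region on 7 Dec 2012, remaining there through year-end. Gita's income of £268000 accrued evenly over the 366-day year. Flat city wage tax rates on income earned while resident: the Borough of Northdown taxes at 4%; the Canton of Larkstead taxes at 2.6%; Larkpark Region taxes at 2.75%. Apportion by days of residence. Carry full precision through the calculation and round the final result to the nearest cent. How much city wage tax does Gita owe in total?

£7251.74

The Borough of Northdown, 1 Jan – 25 Jan 2012: 25 days → £268000 × 4% × 25/366 = £732.2404
The Canton of Larkstead, 26 Jan – 6 Dec 2012: 316 days → £268000 × 2.6% × 316/366 = £6016.0874
Larkpark Region, 7 Dec – 31 Dec 2012: 25 days → £268000 × 2.75% × 25/366 = £503.4153
Total = £7251.7432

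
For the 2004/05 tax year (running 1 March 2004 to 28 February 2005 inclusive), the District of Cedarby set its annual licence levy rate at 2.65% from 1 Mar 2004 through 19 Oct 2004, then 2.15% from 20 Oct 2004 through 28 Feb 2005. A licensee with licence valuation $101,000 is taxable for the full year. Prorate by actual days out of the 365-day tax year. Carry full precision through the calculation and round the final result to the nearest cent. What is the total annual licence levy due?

$2,493.87

1 Mar – 19 Oct 2004: 233 days at 2.65% → $101,000 × 2.65% × 233/365 = $1,708.5603
20 Oct 2004 – 28 Feb 2005: 132 days at 2.15% → $101,000 × 2.15% × 132/365 = $785.3096
Total = $2,493.8699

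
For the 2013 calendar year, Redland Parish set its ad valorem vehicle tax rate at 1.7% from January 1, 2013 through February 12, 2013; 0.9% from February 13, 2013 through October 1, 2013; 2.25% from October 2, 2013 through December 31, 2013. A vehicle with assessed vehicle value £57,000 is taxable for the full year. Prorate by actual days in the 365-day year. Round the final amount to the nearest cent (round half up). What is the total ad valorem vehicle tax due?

£758.57

January 1 – February 12, 2013: 43 days at 1.7% → £57,000 × 1.7% × 43/365 = £114.1562
February 13 – October 1, 2013: 231 days at 0.9% → £57,000 × 0.9% × 231/365 = £324.6658
October 2 – December 31, 2013: 91 days at 2.25% → £57,000 × 2.25% × 91/365 = £319.7466
Total = £758.5685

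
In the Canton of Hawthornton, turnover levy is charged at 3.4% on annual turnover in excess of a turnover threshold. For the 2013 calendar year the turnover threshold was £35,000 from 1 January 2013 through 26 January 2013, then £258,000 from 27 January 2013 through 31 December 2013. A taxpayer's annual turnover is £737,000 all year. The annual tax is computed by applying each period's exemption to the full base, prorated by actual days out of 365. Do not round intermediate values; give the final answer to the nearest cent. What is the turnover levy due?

1 January – 26 January 2013: 26 days, exemption £35,000 → (£737,000 − £35,000) × 3.4% × 26/365 = £1,700.1863
27 January – 31 December 2013: 339 days, exemption £258,000 → (£737,000 − £258,000) × 3.4% × 339/365 = £15,125.9014
Total = £16,826.0877

£16,826.09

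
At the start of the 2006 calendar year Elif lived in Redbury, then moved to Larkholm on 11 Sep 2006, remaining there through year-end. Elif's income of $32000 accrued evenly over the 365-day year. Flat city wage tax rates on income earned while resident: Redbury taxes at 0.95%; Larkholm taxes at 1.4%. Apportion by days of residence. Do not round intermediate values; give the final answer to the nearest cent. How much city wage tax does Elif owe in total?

Redbury, 1 Jan – 10 Sep 2006: 253 days → $32000 × 0.95% × 253/365 = $210.7178
Larkholm, 11 Sep – 31 Dec 2006: 112 days → $32000 × 1.4% × 112/365 = $137.4685
Total = $348.1863

$348.19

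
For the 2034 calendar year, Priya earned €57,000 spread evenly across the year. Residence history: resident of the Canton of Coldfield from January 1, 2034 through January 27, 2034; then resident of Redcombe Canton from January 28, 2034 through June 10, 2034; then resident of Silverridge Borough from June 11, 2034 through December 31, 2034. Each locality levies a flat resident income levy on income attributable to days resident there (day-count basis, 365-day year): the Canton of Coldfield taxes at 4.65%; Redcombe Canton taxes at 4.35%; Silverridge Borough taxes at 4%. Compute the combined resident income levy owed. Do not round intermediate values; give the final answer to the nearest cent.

The Canton of Coldfield, January 1 – January 27, 2034: 27 days → €57,000 × 4.65% × 27/365 = €196.0644
Redcombe Canton, January 28 – June 10, 2034: 134 days → €57,000 × 4.35% × 134/365 = €910.2822
Silverridge Borough, June 11 – December 31, 2034: 204 days → €57,000 × 4% × 204/365 = €1,274.3014
Total = €2,380.6479

€2,380.65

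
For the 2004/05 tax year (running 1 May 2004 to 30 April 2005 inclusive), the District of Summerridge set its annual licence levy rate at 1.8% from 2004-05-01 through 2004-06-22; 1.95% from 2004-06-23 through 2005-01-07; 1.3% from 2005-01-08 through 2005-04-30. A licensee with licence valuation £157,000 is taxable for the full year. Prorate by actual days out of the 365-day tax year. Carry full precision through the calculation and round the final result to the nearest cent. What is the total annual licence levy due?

£2,711.37

2004-05-01 to 2004-06-22: 53 days at 1.8% → £157,000 × 1.8% × 53/365 = £410.3507
2004-06-23 to 2005-01-07: 199 days at 1.95% → £157,000 × 1.95% × 199/365 = £1,669.1466
2005-01-08 to 2005-04-30: 113 days at 1.3% → £157,000 × 1.3% × 113/365 = £631.8712
Total = £2,711.3685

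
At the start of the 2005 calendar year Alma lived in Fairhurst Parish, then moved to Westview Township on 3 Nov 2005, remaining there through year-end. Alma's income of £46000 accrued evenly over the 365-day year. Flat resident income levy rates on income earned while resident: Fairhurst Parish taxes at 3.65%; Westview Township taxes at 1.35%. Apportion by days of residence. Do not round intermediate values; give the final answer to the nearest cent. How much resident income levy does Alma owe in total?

£1507.98

Fairhurst Parish, 1 Jan – 2 Nov 2005: 306 days → £46000 × 3.65% × 306/365 = £1407.6000
Westview Township, 3 Nov – 31 Dec 2005: 59 days → £46000 × 1.35% × 59/365 = £100.3808
Total = £1507.9808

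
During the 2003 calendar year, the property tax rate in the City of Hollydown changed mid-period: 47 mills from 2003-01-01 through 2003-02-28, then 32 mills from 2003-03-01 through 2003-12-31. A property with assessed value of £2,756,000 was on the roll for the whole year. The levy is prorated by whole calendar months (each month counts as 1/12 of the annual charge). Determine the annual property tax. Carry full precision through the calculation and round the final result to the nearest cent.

2003-01-01 to 2003-02-28: 2 months at 47 mills → £2,756,000 × 4.7% × 2/12 = £21,588.6667
2003-03-01 to 2003-12-31: 10 months at 32 mills → £2,756,000 × 3.2% × 10/12 = £73,493.3333
Total = £95,082.0000

£95,082.00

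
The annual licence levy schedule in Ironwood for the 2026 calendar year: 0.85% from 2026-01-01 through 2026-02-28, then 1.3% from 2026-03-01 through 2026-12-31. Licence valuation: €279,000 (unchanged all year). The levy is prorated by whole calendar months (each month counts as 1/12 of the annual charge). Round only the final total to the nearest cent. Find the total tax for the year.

€3,417.75

2026-01-01 to 2026-02-28: 2 months at 0.85% → €279,000 × 0.85% × 2/12 = €395.2500
2026-03-01 to 2026-12-31: 10 months at 1.3% → €279,000 × 1.3% × 10/12 = €3,022.5000
Total = €3,417.7500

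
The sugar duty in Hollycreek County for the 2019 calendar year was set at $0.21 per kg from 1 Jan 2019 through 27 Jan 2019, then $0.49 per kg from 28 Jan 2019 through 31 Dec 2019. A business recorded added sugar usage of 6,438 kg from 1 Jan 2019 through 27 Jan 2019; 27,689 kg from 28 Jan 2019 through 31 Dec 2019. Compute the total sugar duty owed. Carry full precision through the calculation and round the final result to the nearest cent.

1 Jan – 27 Jan 2019: 6,438 kg at $0.21/kg → $1,351.98
28 Jan – 31 Dec 2019: 27,689 kg at $0.49/kg → $13,567.61

$14,919.59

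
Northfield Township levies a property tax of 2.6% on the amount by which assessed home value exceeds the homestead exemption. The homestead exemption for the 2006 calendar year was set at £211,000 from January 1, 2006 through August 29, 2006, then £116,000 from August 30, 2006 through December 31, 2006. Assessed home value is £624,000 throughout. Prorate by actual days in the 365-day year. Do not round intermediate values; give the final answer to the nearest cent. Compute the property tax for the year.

January 1 – August 29, 2006: 241 days, exemption £211,000 → (£624,000 − £211,000) × 2.6% × 241/365 = £7,090.0219
August 30 – December 31, 2006: 124 days, exemption £116,000 → (£624,000 − £116,000) × 2.6% × 124/365 = £4,487.1014
Total = £11,577.1233

£11,577.12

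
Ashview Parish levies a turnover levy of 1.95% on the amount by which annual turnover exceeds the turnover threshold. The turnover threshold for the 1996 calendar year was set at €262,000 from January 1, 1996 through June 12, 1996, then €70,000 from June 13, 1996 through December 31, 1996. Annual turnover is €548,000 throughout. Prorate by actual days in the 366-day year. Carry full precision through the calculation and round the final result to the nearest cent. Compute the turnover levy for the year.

January 1 – June 12, 1996: 164 days, exemption €262,000 → (€548,000 − €262,000) × 1.95% × 164/366 = €2,498.9836
June 13 – December 31, 1996: 202 days, exemption €70,000 → (€548,000 − €70,000) × 1.95% × 202/366 = €5,144.3770
Total = €7,643.3607

€7,643.36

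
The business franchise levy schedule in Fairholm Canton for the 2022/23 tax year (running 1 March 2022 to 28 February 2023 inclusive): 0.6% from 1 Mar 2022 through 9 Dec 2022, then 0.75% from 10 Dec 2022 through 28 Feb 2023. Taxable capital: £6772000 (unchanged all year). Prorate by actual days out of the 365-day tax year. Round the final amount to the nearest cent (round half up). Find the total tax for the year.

1 Mar – 9 Dec 2022: 284 days at 0.6% → £6772000 × 0.6% × 284/365 = £31615.0356
10 Dec 2022 – 28 Feb 2023: 81 days at 0.75% → £6772000 × 0.75% × 81/365 = £11271.2055
Total = £42886.2411

£42886.24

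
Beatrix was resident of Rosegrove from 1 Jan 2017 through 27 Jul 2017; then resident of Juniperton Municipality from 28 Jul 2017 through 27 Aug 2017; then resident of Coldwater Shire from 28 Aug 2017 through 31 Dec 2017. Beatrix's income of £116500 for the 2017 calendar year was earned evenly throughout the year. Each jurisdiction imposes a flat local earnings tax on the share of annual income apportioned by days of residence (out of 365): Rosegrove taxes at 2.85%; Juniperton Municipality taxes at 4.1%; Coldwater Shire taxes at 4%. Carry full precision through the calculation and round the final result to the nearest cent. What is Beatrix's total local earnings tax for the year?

£3906.42

Rosegrove, 1 Jan – 27 Jul 2017: 208 days → £116500 × 2.85% × 208/365 = £1892.0877
Juniperton Municipality, 28 Jul – 27 Aug 2017: 31 days → £116500 × 4.1% × 31/365 = £405.6753
Coldwater Shire, 28 Aug – 31 Dec 2017: 126 days → £116500 × 4% × 126/365 = £1608.6575
Total = £3906.4205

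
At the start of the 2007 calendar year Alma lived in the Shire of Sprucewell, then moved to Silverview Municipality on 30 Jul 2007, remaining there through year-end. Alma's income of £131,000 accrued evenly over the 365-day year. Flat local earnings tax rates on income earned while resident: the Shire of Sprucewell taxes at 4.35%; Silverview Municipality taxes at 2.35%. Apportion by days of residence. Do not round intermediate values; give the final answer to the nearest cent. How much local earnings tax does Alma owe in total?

£4,585.90

The Shire of Sprucewell, 1 Jan – 29 Jul 2007: 210 days → £131,000 × 4.35% × 210/365 = £3,278.5890
Silverview Municipality, 30 Jul – 31 Dec 2007: 155 days → £131,000 × 2.35% × 155/365 = £1,307.3082
Total = £4,585.8973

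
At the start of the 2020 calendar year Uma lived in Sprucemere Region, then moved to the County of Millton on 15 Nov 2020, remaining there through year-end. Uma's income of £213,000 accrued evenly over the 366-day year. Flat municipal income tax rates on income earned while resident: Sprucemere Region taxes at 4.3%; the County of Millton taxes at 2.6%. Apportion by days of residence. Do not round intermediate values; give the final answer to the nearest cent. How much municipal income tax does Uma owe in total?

Sprucemere Region, 1 Jan – 14 Nov 2020: 319 days → £213,000 × 4.3% × 319/366 = £7,982.8443
The County of Millton, 15 Nov – 31 Dec 2020: 47 days → £213,000 × 2.6% × 47/366 = £711.1639
Total = £8,694.0082

£8,694.01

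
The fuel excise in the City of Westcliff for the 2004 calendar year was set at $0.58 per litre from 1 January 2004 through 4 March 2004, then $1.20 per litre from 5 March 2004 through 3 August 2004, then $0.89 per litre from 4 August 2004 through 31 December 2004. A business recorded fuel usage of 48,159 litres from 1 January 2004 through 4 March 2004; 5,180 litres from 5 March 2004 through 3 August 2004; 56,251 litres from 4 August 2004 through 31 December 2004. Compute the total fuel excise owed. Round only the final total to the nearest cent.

1 January – 4 March 2004: 48,159 litres at $0.58/litre → $27932.22
5 March – 3 August 2004: 5,180 litres at $1.20/litre → $6216.00
4 August – 31 December 2004: 56,251 litres at $0.89/litre → $50063.39

$84211.61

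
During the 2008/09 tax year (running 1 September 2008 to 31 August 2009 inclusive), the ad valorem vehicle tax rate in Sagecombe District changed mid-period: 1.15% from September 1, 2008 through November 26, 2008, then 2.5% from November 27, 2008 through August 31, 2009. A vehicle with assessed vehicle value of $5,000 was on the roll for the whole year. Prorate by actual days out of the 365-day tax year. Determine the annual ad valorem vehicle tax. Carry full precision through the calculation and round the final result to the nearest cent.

$108.91

September 1 – November 26, 2008: 87 days at 1.15% → $5,000 × 1.15% × 87/365 = $13.7055
November 27, 2008 – August 31, 2009: 278 days at 2.5% → $5,000 × 2.5% × 278/365 = $95.2055
Total = $108.9110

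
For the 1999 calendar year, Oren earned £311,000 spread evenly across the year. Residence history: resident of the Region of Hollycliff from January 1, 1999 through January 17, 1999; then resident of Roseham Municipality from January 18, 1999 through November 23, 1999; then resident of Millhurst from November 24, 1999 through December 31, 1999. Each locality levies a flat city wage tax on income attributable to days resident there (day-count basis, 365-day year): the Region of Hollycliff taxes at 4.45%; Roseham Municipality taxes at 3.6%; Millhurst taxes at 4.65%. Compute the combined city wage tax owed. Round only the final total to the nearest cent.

£11,659.09

The Region of Hollycliff, January 1 – January 17, 1999: 17 days → £311,000 × 4.45% × 17/365 = £644.5795
Roseham Municipality, January 18 – November 23, 1999: 310 days → £311,000 × 3.6% × 310/365 = £9,508.9315
Millhurst, November 24 – December 31, 1999: 38 days → £311,000 × 4.65% × 38/365 = £1,505.5808
Total = £11,659.0918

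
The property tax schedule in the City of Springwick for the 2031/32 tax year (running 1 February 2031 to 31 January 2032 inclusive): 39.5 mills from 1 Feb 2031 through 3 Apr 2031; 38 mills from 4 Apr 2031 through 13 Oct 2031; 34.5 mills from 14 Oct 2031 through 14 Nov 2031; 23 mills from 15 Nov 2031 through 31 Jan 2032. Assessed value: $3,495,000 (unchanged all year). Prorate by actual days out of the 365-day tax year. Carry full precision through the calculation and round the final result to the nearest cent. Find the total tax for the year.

$121,424.92

1 Feb – 3 Apr 2031: 62 days at 39.5 mills → $3,495,000 × 3.95% × 62/365 = $23,450.0137
4 Apr – 13 Oct 2031: 193 days at 38 mills → $3,495,000 × 3.8% × 193/365 = $70,225.5616
14 Oct – 14 Nov 2031: 32 days at 34.5 mills → $3,495,000 × 3.45% × 32/365 = $10,571.1781
15 Nov 2031 – 31 Jan 2032: 78 days at 23 mills → $3,495,000 × 2.3% × 78/365 = $17,178.1644
Total = $121,424.9178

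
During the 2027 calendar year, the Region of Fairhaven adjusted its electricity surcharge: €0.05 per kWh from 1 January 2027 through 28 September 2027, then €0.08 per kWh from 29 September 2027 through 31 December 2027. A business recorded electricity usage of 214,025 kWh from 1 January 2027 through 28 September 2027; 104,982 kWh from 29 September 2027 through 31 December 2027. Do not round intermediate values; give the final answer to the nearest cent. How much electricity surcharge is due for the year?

1 January – 28 September 2027: 214,025 kWh at €0.05/kWh → €10701.25
29 September – 31 December 2027: 104,982 kWh at €0.08/kWh → €8398.56

€19099.81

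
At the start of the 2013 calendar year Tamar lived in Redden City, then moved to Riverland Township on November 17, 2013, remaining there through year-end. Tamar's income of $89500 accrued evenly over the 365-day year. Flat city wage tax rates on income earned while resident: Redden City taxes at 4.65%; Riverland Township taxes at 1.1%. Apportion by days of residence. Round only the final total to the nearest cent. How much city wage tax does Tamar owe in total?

Redden City, January 1 – November 16, 2013: 320 days → $89500 × 4.65% × 320/365 = $3648.6575
Riverland Township, November 17 – December 31, 2013: 45 days → $89500 × 1.1% × 45/365 = $121.3767
Total = $3770.0342

$3770.03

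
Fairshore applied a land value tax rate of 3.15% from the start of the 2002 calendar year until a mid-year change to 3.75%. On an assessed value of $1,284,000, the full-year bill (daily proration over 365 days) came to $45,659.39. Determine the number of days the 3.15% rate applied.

118 days

Let d = days at the first rate; then 365 − d days at the second rate.
$1,284,000 × [3.15%·d + 3.75%·(365−d)] / 365 = $45,659.39
Solving gives d = 118, so the new rate took effect on 29 April 2002.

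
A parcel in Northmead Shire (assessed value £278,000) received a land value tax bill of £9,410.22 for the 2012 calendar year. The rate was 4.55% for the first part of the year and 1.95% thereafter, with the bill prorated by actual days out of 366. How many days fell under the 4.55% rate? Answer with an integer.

202 days

Let d = days at the first rate; then 366 − d days at the second rate.
£278,000 × [4.55%·d + 1.95%·(366−d)] / 366 = £9,410.22
Solving gives d = 202, so the new rate took effect on 21 July 2012.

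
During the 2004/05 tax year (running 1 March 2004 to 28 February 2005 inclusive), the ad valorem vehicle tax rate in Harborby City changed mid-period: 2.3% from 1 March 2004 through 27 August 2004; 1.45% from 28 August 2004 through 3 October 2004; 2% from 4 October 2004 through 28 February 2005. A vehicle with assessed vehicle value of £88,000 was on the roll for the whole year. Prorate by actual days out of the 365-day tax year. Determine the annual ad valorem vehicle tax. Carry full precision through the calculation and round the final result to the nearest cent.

1 March – 27 August 2004: 180 days at 2.3% → £88,000 × 2.3% × 180/365 = £998.1370
28 August – 3 October 2004: 37 days at 1.45% → £88,000 × 1.45% × 37/365 = £129.3479
4 October 2004 – 28 February 2005: 148 days at 2% → £88,000 × 2% × 148/365 = £713.6438
Total = £1,841.1288

£1,841.13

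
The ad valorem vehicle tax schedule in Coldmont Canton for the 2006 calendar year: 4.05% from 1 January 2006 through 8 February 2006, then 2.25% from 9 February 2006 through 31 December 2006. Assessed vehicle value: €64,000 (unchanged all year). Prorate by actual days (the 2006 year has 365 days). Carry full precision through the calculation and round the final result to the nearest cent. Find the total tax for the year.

1 January – 8 February 2006: 39 days at 4.05% → €64,000 × 4.05% × 39/365 = €276.9534
9 February – 31 December 2006: 326 days at 2.25% → €64,000 × 2.25% × 326/365 = €1,286.1370
Total = €1,563.0904

€1,563.09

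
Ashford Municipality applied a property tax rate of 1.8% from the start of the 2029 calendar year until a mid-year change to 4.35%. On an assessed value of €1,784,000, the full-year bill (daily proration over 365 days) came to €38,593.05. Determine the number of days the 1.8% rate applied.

313 days

Let d = days at the first rate; then 365 − d days at the second rate.
€1,784,000 × [1.8%·d + 4.35%·(365−d)] / 365 = €38,593.05
Solving gives d = 313, so the new rate took effect on 10 Nov 2029.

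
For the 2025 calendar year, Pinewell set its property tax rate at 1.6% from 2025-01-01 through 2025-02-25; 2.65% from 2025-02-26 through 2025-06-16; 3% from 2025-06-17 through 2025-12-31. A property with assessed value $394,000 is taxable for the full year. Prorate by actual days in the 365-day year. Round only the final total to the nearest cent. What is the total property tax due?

$10,554.34

2025-01-01 to 2025-02-25: 56 days at 1.6% → $394,000 × 1.6% × 56/365 = $967.1890
2025-02-26 to 2025-06-16: 111 days at 2.65% → $394,000 × 2.65% × 111/365 = $3,175.2082
2025-06-17 to 2025-12-31: 198 days at 3% → $394,000 × 3% × 198/365 = $6,411.9452
Total = $10,554.3425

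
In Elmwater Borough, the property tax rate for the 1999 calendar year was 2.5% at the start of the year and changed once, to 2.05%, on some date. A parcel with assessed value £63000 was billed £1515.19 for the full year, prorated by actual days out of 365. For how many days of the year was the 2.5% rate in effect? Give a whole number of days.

288 days

Let d = days at the first rate; then 365 − d days at the second rate.
£63000 × [2.5%·d + 2.05%·(365−d)] / 365 = £1515.19
Solving gives d = 288, so the new rate took effect on 16 October 1999.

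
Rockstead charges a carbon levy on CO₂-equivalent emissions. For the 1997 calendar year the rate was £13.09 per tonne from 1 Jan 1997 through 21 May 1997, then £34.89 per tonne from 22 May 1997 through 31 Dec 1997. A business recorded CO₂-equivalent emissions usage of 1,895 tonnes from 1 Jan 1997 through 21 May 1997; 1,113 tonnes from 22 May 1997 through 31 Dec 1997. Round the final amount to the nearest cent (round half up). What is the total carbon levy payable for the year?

£63638.12

1 Jan – 21 May 1997: 1,895 tonnes at £13.09/tonne → £24805.55
22 May – 31 Dec 1997: 1,113 tonnes at £34.89/tonne → £38832.57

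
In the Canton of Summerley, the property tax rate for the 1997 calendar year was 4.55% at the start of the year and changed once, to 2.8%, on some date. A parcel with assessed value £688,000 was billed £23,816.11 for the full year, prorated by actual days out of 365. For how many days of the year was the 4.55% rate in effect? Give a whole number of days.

138 days

Let d = days at the first rate; then 365 − d days at the second rate.
£688,000 × [4.55%·d + 2.8%·(365−d)] / 365 = £23,816.11
Solving gives d = 138, so the new rate took effect on May 19, 1997.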